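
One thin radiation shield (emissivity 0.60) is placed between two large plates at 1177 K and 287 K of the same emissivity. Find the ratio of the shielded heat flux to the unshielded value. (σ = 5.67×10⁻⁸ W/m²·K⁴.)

With N identical shields there are N+1 = 2 gaps in series, each with the same radiative resistance, so the flux falls to 1/(N+1) of its unshielded value.

ratio ≈ 0.500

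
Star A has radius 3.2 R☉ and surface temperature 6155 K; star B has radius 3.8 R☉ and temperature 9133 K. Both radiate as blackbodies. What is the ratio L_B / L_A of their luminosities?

L_B/L_A ≈ 6.84

L = 4πR²σT⁴ ∝ R²T⁴, so L_B/L_A = (3.8/3.2)² × (9133/6155)⁴ = 1.41 × 4.85 = 6.84.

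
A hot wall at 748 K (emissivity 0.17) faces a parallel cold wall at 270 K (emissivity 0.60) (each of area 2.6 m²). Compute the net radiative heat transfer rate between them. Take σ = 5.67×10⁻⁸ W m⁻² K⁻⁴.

For two large parallel gray plates, q = σ(T₁⁴ − T₂⁴) / (1/ε₁ + 1/ε₂ − 1).
1/ε₁ + 1/ε₂ − 1 = 1/0.17 + 1/0.60 − 1 = 6.549.
T₁⁴ − T₂⁴ = 3.13×10^11 − 5.31×10^9 = 3.08×10^11 K⁴.
q = 5.67×10⁻⁸ × 3.08×10^11 / 6.549 = 2660 W/m².
Q = q·A = 2660 × 2.6 = 6930 W.

Q ≈ 6930 W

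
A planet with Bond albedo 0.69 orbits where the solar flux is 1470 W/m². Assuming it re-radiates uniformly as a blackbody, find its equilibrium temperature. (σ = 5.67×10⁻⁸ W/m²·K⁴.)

T ≈ 212 K

Power absorbed = (1−a)S·πR²; power emitted = 4πR²σT⁴. Equating and cancelling πR²:
T = ((1−a)S / 4σ)^(1/4) = (456 / (4 × 5.67×10⁻⁸))^(1/4) = (2.01×10^9)^(1/4).
T = 212 K.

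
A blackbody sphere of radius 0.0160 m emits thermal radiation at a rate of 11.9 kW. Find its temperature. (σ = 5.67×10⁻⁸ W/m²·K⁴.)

T ≈ 2840 K

A = 4πr² = 4π × (0.0160)² = 3.22×10^-3 m².
From P = σAT⁴, T = (P / σA)^(1/4) = (11900 / (5.67×10⁻⁸ × 3.22×10^-3))^(1/4).
T = (6.52×10^13)^(1/4) = 2840 K.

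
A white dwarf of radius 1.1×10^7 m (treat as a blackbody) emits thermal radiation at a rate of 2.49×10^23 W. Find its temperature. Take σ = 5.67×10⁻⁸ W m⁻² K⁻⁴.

A = 4πr² = 4π × (1.1×10^7)² = 1.52×10^15 m².
From P = σAT⁴, T = (P / σA)^(1/4) = (2.49×10^23 / (5.67×10⁻⁸ × 1.52×10^15))^(1/4).
T = (2.89×10^15)^(1/4) = 7330 K.

T ≈ 7330 K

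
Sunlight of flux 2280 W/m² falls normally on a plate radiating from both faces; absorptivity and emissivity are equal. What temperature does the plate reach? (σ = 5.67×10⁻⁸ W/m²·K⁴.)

T ≈ 377 K

Absorbed flux αS = emitted flux 2εσT⁴ per unit area; with α = ε this gives T = (S/2σ)^(1/4).
T = (2280 / (2 × 5.67×10⁻⁸))^(1/4) = (2.01×10^10)^(1/4).
T = 377 K.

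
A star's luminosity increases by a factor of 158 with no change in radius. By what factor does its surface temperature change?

factor ≈ 3.55

P ∝ T⁴ ⇒ T ∝ P^(1/4), so T scales by (158)^(1/4) = 3.55.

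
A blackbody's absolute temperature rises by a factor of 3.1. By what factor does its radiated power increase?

P ∝ T⁴, so the power scales as (3.1)⁴ = 92.4.

factor ≈ 92.4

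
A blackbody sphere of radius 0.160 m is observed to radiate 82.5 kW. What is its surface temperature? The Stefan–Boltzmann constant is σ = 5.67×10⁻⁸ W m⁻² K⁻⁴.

A = 4πr² = 4π × (0.160)² = 0.322 m².
From P = σAT⁴, T = (P / σA)^(1/4) = (82500 / (5.67×10⁻⁸ × 0.322))^(1/4).
T = (4.52×10^12)^(1/4) = 1460 K.

T ≈ 1460 K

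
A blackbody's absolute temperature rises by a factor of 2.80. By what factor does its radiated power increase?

factor ≈ 61.5

P ∝ T⁴, so the power scales as (2.80)⁴ = 61.5.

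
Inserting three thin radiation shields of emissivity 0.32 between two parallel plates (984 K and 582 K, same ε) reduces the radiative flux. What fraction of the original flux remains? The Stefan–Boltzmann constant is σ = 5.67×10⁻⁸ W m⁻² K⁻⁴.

With N identical shields there are N+1 = 4 gaps in series, each with the same radiative resistance, so the flux falls to 1/(N+1) of its unshielded value.

ratio ≈ 0.250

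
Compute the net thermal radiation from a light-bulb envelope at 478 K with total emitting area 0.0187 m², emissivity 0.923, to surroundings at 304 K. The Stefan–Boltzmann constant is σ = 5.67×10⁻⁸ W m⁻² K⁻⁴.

Q = εσA(T⁴ − T_s⁴). T⁴ − T_s⁴ = (478)⁴ − (304)⁴ = 5.22×10^10 − 8.54×10^9 = 4.37×10^10 K⁴.
Q = 0.923 × 5.67×10⁻⁸ × 0.0187 × 4.37×10^10 = 42.7 W.

Q ≈ 42.7 W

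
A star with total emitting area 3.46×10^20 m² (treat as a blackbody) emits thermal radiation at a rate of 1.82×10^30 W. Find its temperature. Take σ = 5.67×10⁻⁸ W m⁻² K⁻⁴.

From P = σAT⁴, T = (P / σA)^(1/4) = (1.82×10^30 / (5.67×10⁻⁸ × 3.46×10^20))^(1/4).
T = (9.28×10^16)^(1/4) = 17500 K.

T ≈ 17500 K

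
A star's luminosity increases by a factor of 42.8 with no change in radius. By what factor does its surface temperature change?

P ∝ T⁴ ⇒ T ∝ P^(1/4), so T scales by (42.8)^(1/4) = 2.56.

factor ≈ 2.56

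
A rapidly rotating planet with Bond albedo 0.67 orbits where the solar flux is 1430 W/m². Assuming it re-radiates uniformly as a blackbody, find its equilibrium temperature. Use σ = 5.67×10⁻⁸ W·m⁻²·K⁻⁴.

T ≈ 214 K

Power absorbed = (1−a)S·πR²; power emitted = 4πR²σT⁴. Equating and cancelling πR²:
T = ((1−a)S / 4σ)^(1/4) = (472 / (4 × 5.67×10⁻⁸))^(1/4) = (2.08×10^9)^(1/4).
T = 214 K.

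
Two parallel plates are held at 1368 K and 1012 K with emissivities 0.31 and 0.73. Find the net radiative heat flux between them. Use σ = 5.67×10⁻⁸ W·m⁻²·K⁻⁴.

q ≈ 38700 W/m²

For two large parallel gray plates, q = σ(T₁⁴ − T₂⁴) / (1/ε₁ + 1/ε₂ − 1).
1/ε₁ + 1/ε₂ − 1 = 1/0.31 + 1/0.73 − 1 = 3.596.
T₁⁴ − T₂⁴ = 3.50×10^12 − 1.05×10^12 = 2.45×10^12 K⁴.
q = 5.67×10⁻⁸ × 2.45×10^12 / 3.596 = 38700 W/m².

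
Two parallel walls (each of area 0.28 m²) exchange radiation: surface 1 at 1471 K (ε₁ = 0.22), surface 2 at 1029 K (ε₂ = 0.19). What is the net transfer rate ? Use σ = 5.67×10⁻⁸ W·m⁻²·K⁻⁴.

For two large parallel gray plates, q = σ(T₁⁴ − T₂⁴) / (1/ε₁ + 1/ε₂ − 1).
1/ε₁ + 1/ε₂ − 1 = 1/0.22 + 1/0.19 − 1 = 8.809.
T₁⁴ − T₂⁴ = 4.68×10^12 − 1.12×10^12 = 3.56×10^12 K⁴.
q = 5.67×10⁻⁸ × 3.56×10^12 / 8.809 = 22900 W/m².
Q = q·A = 22900 × 0.28 = 6420 W.

Q ≈ 6420 W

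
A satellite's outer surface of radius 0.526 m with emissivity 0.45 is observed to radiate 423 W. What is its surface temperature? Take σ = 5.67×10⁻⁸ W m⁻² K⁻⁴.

T ≈ 263 K

A = 4πr² = 4π × (0.526)² = 3.48 m².
From P = εσAT⁴, T = (P / εσA)^(1/4) = (423 / (0.45 × 5.67×10⁻⁸ × 3.48))^(1/4).
T = (4.77×10^9)^(1/4) = 263 K.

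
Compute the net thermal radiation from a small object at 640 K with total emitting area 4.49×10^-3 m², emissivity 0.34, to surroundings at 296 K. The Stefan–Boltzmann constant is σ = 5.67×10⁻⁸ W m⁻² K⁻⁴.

Q ≈ 13.9 W

Q = εσA(T⁴ − T_s⁴). T⁴ − T_s⁴ = (640)⁴ − (296)⁴ = 1.68×10^11 − 7.68×10^9 = 1.60×10^11 K⁴.
Q = 0.34 × 5.67×10⁻⁸ × 4.49×10^-3 × 1.60×10^11 = 13.9 W.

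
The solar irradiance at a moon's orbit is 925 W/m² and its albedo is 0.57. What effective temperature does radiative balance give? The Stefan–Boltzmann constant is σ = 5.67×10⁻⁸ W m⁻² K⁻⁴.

T ≈ 205 K

Power absorbed = (1−a)S·πR²; power emitted = 4πR²σT⁴. Equating and cancelling πR²:
T = ((1−a)S / 4σ)^(1/4) = (398 / (4 × 5.67×10⁻⁸))^(1/4) = (1.75×10^9)^(1/4).
T = 205 K.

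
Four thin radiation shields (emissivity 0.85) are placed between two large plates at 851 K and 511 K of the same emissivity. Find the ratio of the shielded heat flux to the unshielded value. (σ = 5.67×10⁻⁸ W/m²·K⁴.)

With N identical shields there are N+1 = 5 gaps in series, each with the same radiative resistance, so the flux falls to 1/(N+1) of its unshielded value.

ratio ≈ 0.200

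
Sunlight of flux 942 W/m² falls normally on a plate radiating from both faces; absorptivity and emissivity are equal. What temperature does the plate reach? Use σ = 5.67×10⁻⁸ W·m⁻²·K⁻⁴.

T ≈ 302 K

Absorbed flux αS = emitted flux 2εσT⁴ per unit area; with α = ε this gives T = (S/2σ)^(1/4).
T = (942 / (2 × 5.67×10⁻⁸))^(1/4) = (8.31×10^9)^(1/4).
T = 302 K.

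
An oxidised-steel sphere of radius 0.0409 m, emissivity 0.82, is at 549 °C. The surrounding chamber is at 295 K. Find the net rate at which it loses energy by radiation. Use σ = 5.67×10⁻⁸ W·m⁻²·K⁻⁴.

A = 4πr² = 4π × (0.0409)² = 0.0210 m².
Convert: 549 °C = 822 K.
Q = εσA(T⁴ − T_s⁴). T⁴ − T_s⁴ = (822)⁴ − (295)⁴ = 4.57×10^11 − 7.57×10^9 = 4.49×10^11 K⁴.
Q = 0.82 × 5.67×10⁻⁸ × 0.0210 × 4.49×10^11 = 439 W.

Q ≈ 439 W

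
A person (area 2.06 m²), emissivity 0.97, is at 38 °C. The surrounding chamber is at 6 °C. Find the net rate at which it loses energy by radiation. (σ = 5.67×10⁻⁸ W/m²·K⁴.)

Convert: 38 °C = 311 K; 6 °C = 279 K.
Q = εσA(T⁴ − T_s⁴). T⁴ − T_s⁴ = (311)⁴ − (279)⁴ = 9.35×10^9 − 6.06×10^9 = 3.30×10^9 K⁴.
Q = 0.97 × 5.67×10⁻⁸ × 2.06 × 3.30×10^9 = 373 W.

Q ≈ 373 W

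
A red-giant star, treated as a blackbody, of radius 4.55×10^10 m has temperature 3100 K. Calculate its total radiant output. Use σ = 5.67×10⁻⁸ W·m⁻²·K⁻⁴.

A = 4πr² = 4π × (4.55×10^10)² = 2.60×10^22 m².
P = σAT⁴ = 5.67×10⁻⁸ × 2.60×10^22 × (3100)⁴ = 5.67×10⁻⁸ × 2.60×10^22 × 9.24×10^13.
P = 1.36×10^29 W.

P ≈ 1.36×10^29 W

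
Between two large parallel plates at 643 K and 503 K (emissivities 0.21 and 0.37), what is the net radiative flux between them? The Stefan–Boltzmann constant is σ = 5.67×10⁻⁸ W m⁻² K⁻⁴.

q ≈ 938 W/m²

For two large parallel gray plates, q = σ(T₁⁴ − T₂⁴) / (1/ε₁ + 1/ε₂ − 1).
1/ε₁ + 1/ε₂ − 1 = 1/0.21 + 1/0.37 − 1 = 6.465.
T₁⁴ − T₂⁴ = 1.71×10^11 − 6.40×10^10 = 1.07×10^11 K⁴.
q = 5.67×10⁻⁸ × 1.07×10^11 / 6.465 = 938 W/m².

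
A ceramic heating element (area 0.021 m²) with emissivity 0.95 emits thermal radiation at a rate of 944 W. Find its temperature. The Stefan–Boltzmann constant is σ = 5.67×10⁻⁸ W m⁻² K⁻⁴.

T ≈ 956 K

From P = εσAT⁴, T = (P / εσA)^(1/4) = (944 / (0.95 × 5.67×10⁻⁸ × 0.0210))^(1/4).
T = (8.35×10^11)^(1/4) = 956 K.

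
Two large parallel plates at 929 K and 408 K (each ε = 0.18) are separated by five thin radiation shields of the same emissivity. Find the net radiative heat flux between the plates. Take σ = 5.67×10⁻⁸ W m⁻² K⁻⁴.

Each of the 6 gaps contributes resistance (2/ε − 1) = 2/0.18 − 1 = 10.11; total = 60.67.
q = σ(T₁⁴ − T₂⁴) / 60.67 = 5.67×10⁻⁸ × 7.17×10^11 / 60.67 = 670 W/m².

q ≈ 670 W/m²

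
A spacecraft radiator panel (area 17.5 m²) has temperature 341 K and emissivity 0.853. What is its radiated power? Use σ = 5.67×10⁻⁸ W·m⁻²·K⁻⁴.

P ≈ 11400 W

P = εσAT⁴ = 0.853 × 5.67×10⁻⁸ × 17.5 × (341)⁴ = 0.853 × 5.67×10⁻⁸ × 17.5 × 1.35×10^10.
P = 11400 W.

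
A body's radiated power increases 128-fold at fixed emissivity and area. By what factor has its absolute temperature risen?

P ∝ T⁴ ⇒ T ∝ P^(1/4), so T scales by (128)^(1/4) = 3.36.

factor ≈ 3.36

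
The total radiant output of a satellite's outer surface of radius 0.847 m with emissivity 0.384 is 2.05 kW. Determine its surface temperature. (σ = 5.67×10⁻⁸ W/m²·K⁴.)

A = 4πr² = 4π × (0.847)² = 9.02 m².
From P = εσAT⁴, T = (P / εσA)^(1/4) = (2050 / (0.384 × 5.67×10⁻⁸ × 9.02))^(1/4).
T = (1.04×10^10)^(1/4) = 320 K.

T ≈ 320 K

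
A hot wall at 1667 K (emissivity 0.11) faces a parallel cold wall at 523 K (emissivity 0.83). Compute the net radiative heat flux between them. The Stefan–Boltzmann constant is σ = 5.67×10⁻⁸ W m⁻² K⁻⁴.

q ≈ 46600 W/m²

For two large parallel gray plates, q = σ(T₁⁴ − T₂⁴) / (1/ε₁ + 1/ε₂ − 1).
1/ε₁ + 1/ε₂ − 1 = 1/0.11 + 1/0.83 − 1 = 9.296.
T₁⁴ − T₂⁴ = 7.72×10^12 − 7.48×10^10 = 7.65×10^12 K⁴.
q = 5.67×10⁻⁸ × 7.65×10^12 / 9.296 = 46600 W/m².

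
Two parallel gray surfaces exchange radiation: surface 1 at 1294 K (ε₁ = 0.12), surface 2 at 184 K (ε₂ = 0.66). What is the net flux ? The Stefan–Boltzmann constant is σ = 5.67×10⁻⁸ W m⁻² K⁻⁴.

q ≈ 18000 W/m²

For two large parallel gray plates, q = σ(T₁⁴ − T₂⁴) / (1/ε₁ + 1/ε₂ − 1).
1/ε₁ + 1/ε₂ − 1 = 1/0.12 + 1/0.66 − 1 = 8.848.
T₁⁴ − T₂⁴ = 2.80×10^12 − 1.15×10^9 = 2.80×10^12 K⁴.
q = 5.67×10⁻⁸ × 2.80×10^12 / 8.848 = 18000 W/m².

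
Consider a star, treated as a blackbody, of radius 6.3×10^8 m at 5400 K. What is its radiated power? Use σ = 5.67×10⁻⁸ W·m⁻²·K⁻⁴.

A = 4πr² = 4π × (6.3×10^8)² = 4.99×10^18 m².
P = σAT⁴ = 5.67×10⁻⁸ × 4.99×10^18 × (5400)⁴ = 5.67×10⁻⁸ × 4.99×10^18 × 8.50×10^14.
P = 2.40×10^26 W.

P ≈ 2.40×10^26 W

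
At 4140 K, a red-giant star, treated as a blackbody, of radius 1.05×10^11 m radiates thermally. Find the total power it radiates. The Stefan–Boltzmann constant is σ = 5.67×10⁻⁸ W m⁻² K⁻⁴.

P ≈ 2.31×10^30 W

A = 4πr² = 4π × (1.05×10^11)² = 1.39×10^23 m².
P = σAT⁴ = 5.67×10⁻⁸ × 1.39×10^23 × (4140)⁴ = 5.67×10⁻⁸ × 1.39×10^23 × 2.94×10^14.
P = 2.31×10^30 W.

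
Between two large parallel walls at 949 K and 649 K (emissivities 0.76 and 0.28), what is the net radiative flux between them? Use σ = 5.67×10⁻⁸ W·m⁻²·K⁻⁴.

For two large parallel gray plates, q = σ(T₁⁴ − T₂⁴) / (1/ε₁ + 1/ε₂ − 1).
1/ε₁ + 1/ε₂ − 1 = 1/0.76 + 1/0.28 − 1 = 3.887.
T₁⁴ − T₂⁴ = 8.11×10^11 − 1.77×10^11 = 6.34×10^11 K⁴.
q = 5.67×10⁻⁸ × 6.34×10^11 / 3.887 = 9240 W/m².

q ≈ 9240 W/m²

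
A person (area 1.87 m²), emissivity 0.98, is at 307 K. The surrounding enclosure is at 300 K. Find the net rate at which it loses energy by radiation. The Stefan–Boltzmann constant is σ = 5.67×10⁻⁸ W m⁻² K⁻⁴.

Q ≈ 81.3 W

Q = εσA(T⁴ − T_s⁴). T⁴ − T_s⁴ = (307)⁴ − (300)⁴ = 8.88×10^9 − 8.10×10^9 = 7.83×10^8 K⁴.
Q = 0.98 × 5.67×10⁻⁸ × 1.87 × 7.83×10^8 = 81.3 W.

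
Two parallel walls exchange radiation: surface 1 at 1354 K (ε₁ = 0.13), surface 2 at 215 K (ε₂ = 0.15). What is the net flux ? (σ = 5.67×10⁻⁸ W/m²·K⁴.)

For two large parallel gray plates, q = σ(T₁⁴ − T₂⁴) / (1/ε₁ + 1/ε₂ − 1).
1/ε₁ + 1/ε₂ − 1 = 1/0.13 + 1/0.15 − 1 = 13.36.
T₁⁴ − T₂⁴ = 3.36×10^12 − 2.14×10^9 = 3.36×10^12 K⁴.
q = 5.67×10⁻⁸ × 3.36×10^12 / 13.36 = 14300 W/m².

q ≈ 14300 W/m²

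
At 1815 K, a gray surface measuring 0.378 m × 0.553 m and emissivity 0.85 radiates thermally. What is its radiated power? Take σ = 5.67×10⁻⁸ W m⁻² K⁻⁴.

A = 0.378 × 0.553 = 0.209 m².
P = εσAT⁴ = 0.85 × 5.67×10⁻⁸ × 0.209 × (1815)⁴ = 0.85 × 5.67×10⁻⁸ × 0.209 × 1.09×10^13.
P = 1.09×10^5 W.

P ≈ 1.09×10^5 W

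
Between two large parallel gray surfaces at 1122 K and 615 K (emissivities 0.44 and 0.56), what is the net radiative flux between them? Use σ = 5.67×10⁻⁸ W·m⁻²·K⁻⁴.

For two large parallel gray plates, q = σ(T₁⁴ − T₂⁴) / (1/ε₁ + 1/ε₂ − 1).
1/ε₁ + 1/ε₂ − 1 = 1/0.44 + 1/0.56 − 1 = 3.058.
T₁⁴ − T₂⁴ = 1.58×10^12 − 1.43×10^11 = 1.44×10^12 K⁴.
q = 5.67×10⁻⁸ × 1.44×10^12 / 3.058 = 26700 W/m².

q ≈ 26700 W/m²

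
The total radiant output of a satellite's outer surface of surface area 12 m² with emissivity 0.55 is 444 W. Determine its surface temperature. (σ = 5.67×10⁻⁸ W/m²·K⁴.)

T ≈ 186 K

From P = εσAT⁴, T = (P / εσA)^(1/4) = (444 / (0.55 × 5.67×10⁻⁸ × 12.0))^(1/4).
T = (1.19×10^9)^(1/4) = 186 K.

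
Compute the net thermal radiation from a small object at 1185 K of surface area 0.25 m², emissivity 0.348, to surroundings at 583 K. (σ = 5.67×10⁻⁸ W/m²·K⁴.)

Q ≈ 9160 W

Q = εσA(T⁴ − T_s⁴). T⁴ − T_s⁴ = (1185)⁴ − (583)⁴ = 1.97×10^12 − 1.16×10^11 = 1.86×10^12 K⁴.
Q = 0.348 × 5.67×10⁻⁸ × 0.250 × 1.86×10^12 = 9160 W.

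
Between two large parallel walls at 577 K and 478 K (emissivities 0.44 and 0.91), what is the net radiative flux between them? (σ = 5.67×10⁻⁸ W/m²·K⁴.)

q ≈ 1400 W/m²

For two large parallel gray plates, q = σ(T₁⁴ − T₂⁴) / (1/ε₁ + 1/ε₂ − 1).
1/ε₁ + 1/ε₂ − 1 = 1/0.44 + 1/0.91 − 1 = 2.372.
T₁⁴ − T₂⁴ = 1.11×10^11 − 5.22×10^10 = 5.86×10^10 K⁴.
q = 5.67×10⁻⁸ × 5.86×10^10 / 2.372 = 1400 W/m².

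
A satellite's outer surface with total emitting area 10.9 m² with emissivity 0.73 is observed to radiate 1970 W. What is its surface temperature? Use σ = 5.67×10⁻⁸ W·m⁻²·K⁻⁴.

T ≈ 257 K

From P = εσAT⁴, T = (P / εσA)^(1/4) = (1970 / (0.73 × 5.67×10⁻⁸ × 10.9))^(1/4).
T = (4.37×10^9)^(1/4) = 257 K.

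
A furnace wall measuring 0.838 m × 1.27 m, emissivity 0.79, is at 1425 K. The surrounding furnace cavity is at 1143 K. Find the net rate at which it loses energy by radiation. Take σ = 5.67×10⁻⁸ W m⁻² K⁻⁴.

Q ≈ 1.15×10^5 W

A = 0.838 × 1.27 = 1.06 m².
Q = εσA(T⁴ − T_s⁴). T⁴ − T_s⁴ = (1425)⁴ − (1143)⁴ = 4.12×10^12 − 1.71×10^12 = 2.42×10^12 K⁴.
Q = 0.79 × 5.67×10⁻⁸ × 1.06 × 2.42×10^12 = 1.15×10^5 W.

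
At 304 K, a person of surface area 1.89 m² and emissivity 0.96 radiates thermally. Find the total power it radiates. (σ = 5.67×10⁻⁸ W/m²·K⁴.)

P = εσAT⁴ = 0.96 × 5.67×10⁻⁸ × 1.89 × (304)⁴ = 0.96 × 5.67×10⁻⁸ × 1.89 × 8.54×10^9.
P = 879 W.

P ≈ 879 W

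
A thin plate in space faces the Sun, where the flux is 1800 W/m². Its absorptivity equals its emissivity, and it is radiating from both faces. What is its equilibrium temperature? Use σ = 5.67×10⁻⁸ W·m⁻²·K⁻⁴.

Absorbed flux αS = emitted flux 2εσT⁴ per unit area; with α = ε this gives T = (S/2σ)^(1/4).
T = (1800 / (2 × 5.67×10⁻⁸))^(1/4) = (1.59×10^10)^(1/4).
T = 355 K.

T ≈ 355 K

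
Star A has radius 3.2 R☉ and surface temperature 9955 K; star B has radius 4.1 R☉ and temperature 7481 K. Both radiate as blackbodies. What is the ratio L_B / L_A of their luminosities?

L_B/L_A ≈ 0.524

L = 4πR²σT⁴ ∝ R²T⁴, so L_B/L_A = (4.1/3.2)² × (7481/9955)⁴ = 1.64 × 0.319 = 0.524.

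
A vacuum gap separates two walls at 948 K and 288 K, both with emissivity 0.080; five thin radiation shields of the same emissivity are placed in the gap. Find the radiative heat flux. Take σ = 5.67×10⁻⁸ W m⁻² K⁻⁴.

q ≈ 315 W/m²

Each of the 6 gaps contributes resistance (2/ε − 1) = 2/0.080 − 1 = 24.00; total = 144.0.
q = σ(T₁⁴ − T₂⁴) / 144.0 = 5.67×10⁻⁸ × 8.01×10^11 / 144.0 = 315 W/m².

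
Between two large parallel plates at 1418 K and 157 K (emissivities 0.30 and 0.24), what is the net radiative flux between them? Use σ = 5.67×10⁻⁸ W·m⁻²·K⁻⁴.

For two large parallel gray plates, q = σ(T₁⁴ − T₂⁴) / (1/ε₁ + 1/ε₂ − 1).
1/ε₁ + 1/ε₂ − 1 = 1/0.30 + 1/0.24 − 1 = 6.500.
T₁⁴ − T₂⁴ = 4.04×10^12 − 6.08×10^8 = 4.04×10^12 K⁴.
q = 5.67×10⁻⁸ × 4.04×10^12 / 6.500 = 35300 W/m².

q ≈ 35300 W/m²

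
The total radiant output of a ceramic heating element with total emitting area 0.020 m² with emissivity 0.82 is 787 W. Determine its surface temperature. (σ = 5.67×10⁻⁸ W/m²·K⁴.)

From P = εσAT⁴, T = (P / εσA)^(1/4) = (787 / (0.82 × 5.67×10⁻⁸ × 0.0200))^(1/4).
T = (8.46×10^11)^(1/4) = 959 K.

T ≈ 959 K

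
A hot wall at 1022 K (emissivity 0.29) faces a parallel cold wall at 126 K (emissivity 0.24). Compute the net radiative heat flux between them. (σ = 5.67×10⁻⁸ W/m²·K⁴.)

For two large parallel gray plates, q = σ(T₁⁴ − T₂⁴) / (1/ε₁ + 1/ε₂ − 1).
1/ε₁ + 1/ε₂ − 1 = 1/0.29 + 1/0.24 − 1 = 6.615.
T₁⁴ − T₂⁴ = 1.09×10^12 − 2.52×10^8 = 1.09×10^12 K⁴.
q = 5.67×10⁻⁸ × 1.09×10^12 / 6.615 = 9350 W/m².

q ≈ 9350 W/m²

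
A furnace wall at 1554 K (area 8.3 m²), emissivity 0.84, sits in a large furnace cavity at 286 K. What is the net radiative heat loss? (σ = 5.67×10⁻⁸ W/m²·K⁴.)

Q ≈ 2.30×10^6 W

Q = εσA(T⁴ − T_s⁴). T⁴ − T_s⁴ = (1554)⁴ − (286)⁴ = 5.83×10^12 − 6.69×10^9 = 5.83×10^12 K⁴.
Q = 0.84 × 5.67×10⁻⁸ × 8.30 × 5.83×10^12 = 2.30×10^6 W.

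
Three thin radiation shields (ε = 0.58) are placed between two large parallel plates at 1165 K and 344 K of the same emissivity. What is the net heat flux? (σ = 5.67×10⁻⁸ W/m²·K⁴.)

Each of the 4 gaps contributes resistance (2/ε − 1) = 2/0.58 − 1 = 2.448; total = 9.793.
q = σ(T₁⁴ − T₂⁴) / 9.793 = 5.67×10⁻⁸ × 1.83×10^12 / 9.793 = 10600 W/m².

q ≈ 10600 W/m²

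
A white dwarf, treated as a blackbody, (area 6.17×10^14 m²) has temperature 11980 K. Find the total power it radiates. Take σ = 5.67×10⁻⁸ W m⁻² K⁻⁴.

P = σAT⁴ = 5.67×10⁻⁸ × 6.17×10^14 × (11980)⁴ = 5.67×10⁻⁸ × 6.17×10^14 × 2.06×10^16.
P = 7.21×10^23 W.

P ≈ 7.21×10^23 W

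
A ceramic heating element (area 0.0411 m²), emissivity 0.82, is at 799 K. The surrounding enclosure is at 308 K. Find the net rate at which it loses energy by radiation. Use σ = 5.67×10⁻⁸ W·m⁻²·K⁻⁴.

Q ≈ 762 W

Q = εσA(T⁴ − T_s⁴). T⁴ − T_s⁴ = (799)⁴ − (308)⁴ = 4.08×10^11 − 9.00×10^9 = 3.99×10^11 K⁴.
Q = 0.82 × 5.67×10⁻⁸ × 0.0411 × 3.99×10^11 = 762 W.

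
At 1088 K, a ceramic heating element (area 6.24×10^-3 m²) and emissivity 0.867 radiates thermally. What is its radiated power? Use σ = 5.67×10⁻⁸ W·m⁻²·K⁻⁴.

Stefan–Boltzmann: P = εσAT⁴ = 0.867 × 5.67×10⁻⁸ × 6.24×10^-3 × (1088)⁴ = 0.867 × 5.67×10⁻⁸ × 6.24×10^-3 × 1.40×10^12.
P = 430 W.

P ≈ 430 W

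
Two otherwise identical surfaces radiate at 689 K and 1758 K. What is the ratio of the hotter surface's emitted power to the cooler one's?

ratio ≈ 42.4

P ∝ T⁴, so the ratio is (1758/689)⁴ = (2.552)⁴ = 42.4.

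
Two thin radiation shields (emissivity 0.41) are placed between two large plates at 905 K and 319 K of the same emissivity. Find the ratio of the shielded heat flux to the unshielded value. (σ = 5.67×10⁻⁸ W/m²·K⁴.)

ratio ≈ 0.333

With N identical shields there are N+1 = 3 gaps in series, each with the same radiative resistance, so the flux falls to 1/(N+1) of its unshielded value.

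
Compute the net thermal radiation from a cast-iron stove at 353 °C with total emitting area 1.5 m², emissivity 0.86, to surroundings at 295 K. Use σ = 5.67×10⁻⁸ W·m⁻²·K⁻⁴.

Q ≈ 10700 W

Convert: 353 °C = 626 K.
Q = εσA(T⁴ − T_s⁴). T⁴ − T_s⁴ = (626)⁴ − (295)⁴ = 1.54×10^11 − 7.57×10^9 = 1.46×10^11 K⁴.
Q = 0.86 × 5.67×10⁻⁸ × 1.50 × 1.46×10^11 = 10700 W.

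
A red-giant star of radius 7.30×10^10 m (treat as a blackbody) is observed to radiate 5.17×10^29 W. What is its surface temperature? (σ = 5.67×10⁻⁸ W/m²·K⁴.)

T ≈ 3420 K

A = 4πr² = 4π × (7.30×10^10)² = 6.70×10^22 m².
From P = σAT⁴, T = (P / σA)^(1/4) = (5.17×10^29 / (5.67×10⁻⁸ × 6.70×10^22))^(1/4).
T = (1.36×10^14)^(1/4) = 3420 K.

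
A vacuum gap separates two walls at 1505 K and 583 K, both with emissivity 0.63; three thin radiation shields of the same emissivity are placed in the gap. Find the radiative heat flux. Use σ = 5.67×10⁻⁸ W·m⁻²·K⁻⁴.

q ≈ 32700 W/m²

Each of the 4 gaps contributes resistance (2/ε − 1) = 2/0.63 − 1 = 2.175; total = 8.698.
q = σ(T₁⁴ − T₂⁴) / 8.698 = 5.67×10⁻⁸ × 5.01×10^12 / 8.698 = 32700 W/m².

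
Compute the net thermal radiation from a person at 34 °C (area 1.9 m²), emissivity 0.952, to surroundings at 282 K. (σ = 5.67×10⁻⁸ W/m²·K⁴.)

Convert: 34 °C = 307 K.
Q = εσA(T⁴ − T_s⁴). T⁴ − T_s⁴ = (307)⁴ − (282)⁴ = 8.88×10^9 − 6.32×10^9 = 2.56×10^9 K⁴.
Q = 0.952 × 5.67×10⁻⁸ × 1.90 × 2.56×10^9 = 262 W.

Q ≈ 262 W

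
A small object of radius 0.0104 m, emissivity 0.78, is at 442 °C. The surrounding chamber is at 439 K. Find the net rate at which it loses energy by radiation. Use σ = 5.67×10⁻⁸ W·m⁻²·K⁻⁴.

Q ≈ 13.5 W

A = 4πr² = 4π × (0.0104)² = 1.36×10^-3 m².
Convert: 442 °C = 715 K.
Q = εσA(T⁴ − T_s⁴). T⁴ − T_s⁴ = (715)⁴ − (439)⁴ = 2.61×10^11 − 3.71×10^10 = 2.24×10^11 K⁴.
Q = 0.78 × 5.67×10⁻⁸ × 1.36×10^-3 × 2.24×10^11 = 13.5 W.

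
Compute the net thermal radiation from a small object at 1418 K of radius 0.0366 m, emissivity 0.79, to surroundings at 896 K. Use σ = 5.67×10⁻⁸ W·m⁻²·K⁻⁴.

A = 4πr² = 4π × (0.0366)² = 0.0168 m².
Q = εσA(T⁴ − T_s⁴). T⁴ − T_s⁴ = (1418)⁴ − (896)⁴ = 4.04×10^12 − 6.45×10^11 = 3.40×10^12 K⁴.
Q = 0.79 × 5.67×10⁻⁸ × 0.0168 × 3.40×10^12 = 2560 W.

Q ≈ 2560 W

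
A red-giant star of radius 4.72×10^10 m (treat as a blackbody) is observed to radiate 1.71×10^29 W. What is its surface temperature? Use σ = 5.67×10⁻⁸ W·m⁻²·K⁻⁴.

A = 4πr² = 4π × (4.72×10^10)² = 2.80×10^22 m².
From P = σAT⁴, T = (P / σA)^(1/4) = (1.71×10^29 / (5.67×10⁻⁸ × 2.80×10^22))^(1/4).
T = (1.08×10^14)^(1/4) = 3220 K.

T ≈ 3220 K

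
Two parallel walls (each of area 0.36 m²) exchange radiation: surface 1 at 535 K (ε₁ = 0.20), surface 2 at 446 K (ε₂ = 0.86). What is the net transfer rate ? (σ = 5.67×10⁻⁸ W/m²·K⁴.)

Q ≈ 167 W

For two large parallel gray plates, q = σ(T₁⁴ − T₂⁴) / (1/ε₁ + 1/ε₂ − 1).
1/ε₁ + 1/ε₂ − 1 = 1/0.20 + 1/0.86 − 1 = 5.163.
T₁⁴ − T₂⁴ = 8.19×10^10 − 3.96×10^10 = 4.24×10^10 K⁴.
q = 5.67×10⁻⁸ × 4.24×10^10 / 5.163 = 465 W/m².
Q = q·A = 465 × 0.36 = 167 W.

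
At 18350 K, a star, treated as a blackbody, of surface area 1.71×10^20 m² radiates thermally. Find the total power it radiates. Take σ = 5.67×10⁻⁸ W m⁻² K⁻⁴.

P ≈ 1.10×10^30 W

P = σAT⁴ = 5.67×10⁻⁸ × 1.71×10^20 × (18350)⁴ = 5.67×10⁻⁸ × 1.71×10^20 × 1.13×10^17.
P = 1.10×10^30 W.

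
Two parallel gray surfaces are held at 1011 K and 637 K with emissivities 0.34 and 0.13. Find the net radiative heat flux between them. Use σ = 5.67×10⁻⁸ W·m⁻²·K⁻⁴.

q ≈ 5180 W/m²

For two large parallel gray plates, q = σ(T₁⁴ − T₂⁴) / (1/ε₁ + 1/ε₂ − 1).
1/ε₁ + 1/ε₂ − 1 = 1/0.34 + 1/0.13 − 1 = 9.633.
T₁⁴ − T₂⁴ = 1.04×10^12 − 1.65×10^11 = 8.80×10^11 K⁴.
q = 5.67×10⁻⁸ × 8.80×10^11 / 9.633 = 5180 W/m².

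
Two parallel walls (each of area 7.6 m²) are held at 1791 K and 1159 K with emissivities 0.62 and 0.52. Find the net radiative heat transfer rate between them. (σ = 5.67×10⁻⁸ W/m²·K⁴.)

For two large parallel gray plates, q = σ(T₁⁴ − T₂⁴) / (1/ε₁ + 1/ε₂ − 1).
1/ε₁ + 1/ε₂ − 1 = 1/0.62 + 1/0.52 − 1 = 2.536.
T₁⁴ − T₂⁴ = 1.03×10^13 − 1.80×10^12 = 8.48×10^12 K⁴.
q = 5.67×10⁻⁸ × 8.48×10^12 / 2.536 = 1.90×10^5 W/m².
Q = q·A = 1.90×10^5 × 7.6 = 1.44×10^6 W.

Q ≈ 1.44×10^6 W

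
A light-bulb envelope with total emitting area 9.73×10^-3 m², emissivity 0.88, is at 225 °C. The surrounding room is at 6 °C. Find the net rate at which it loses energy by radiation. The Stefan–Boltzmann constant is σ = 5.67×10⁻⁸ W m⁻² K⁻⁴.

Q ≈ 26.9 W

Convert: 225 °C = 498 K; 6 °C = 279 K.
Q = εσA(T⁴ − T_s⁴). T⁴ − T_s⁴ = (498)⁴ − (279)⁴ = 6.15×10^10 − 6.06×10^9 = 5.54×10^10 K⁴.
Q = 0.88 × 5.67×10⁻⁸ × 9.73×10^-3 × 5.54×10^10 = 26.9 W.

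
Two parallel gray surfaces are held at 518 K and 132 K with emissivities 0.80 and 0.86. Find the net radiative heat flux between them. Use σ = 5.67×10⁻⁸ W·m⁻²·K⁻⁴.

For two large parallel gray plates, q = σ(T₁⁴ − T₂⁴) / (1/ε₁ + 1/ε₂ − 1).
1/ε₁ + 1/ε₂ − 1 = 1/0.80 + 1/0.86 − 1 = 1.413.
T₁⁴ − T₂⁴ = 7.20×10^10 − 3.04×10^8 = 7.17×10^10 K⁴.
q = 5.67×10⁻⁸ × 7.17×10^10 / 1.413 = 2880 W/m².

q ≈ 2880 W/m²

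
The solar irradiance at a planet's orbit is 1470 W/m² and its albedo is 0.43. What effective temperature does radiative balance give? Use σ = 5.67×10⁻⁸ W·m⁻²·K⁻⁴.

T ≈ 247 K

Power absorbed = (1−a)S·πR²; power emitted = 4πR²σT⁴. Equating and cancelling πR²:
T = ((1−a)S / 4σ)^(1/4) = (838 / (4 × 5.67×10⁻⁸))^(1/4) = (3.69×10^9)^(1/4).
T = 247 K.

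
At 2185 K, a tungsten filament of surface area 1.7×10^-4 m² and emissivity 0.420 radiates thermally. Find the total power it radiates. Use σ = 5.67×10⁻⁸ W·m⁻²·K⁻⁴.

Stefan–Boltzmann: P = εσAT⁴ = 0.420 × 5.67×10⁻⁸ × 1.70×10^-4 × (2185)⁴ = 0.420 × 5.67×10⁻⁸ × 1.70×10^-4 × 2.28×10^13.
P = 92.3 W.

P ≈ 92.3 W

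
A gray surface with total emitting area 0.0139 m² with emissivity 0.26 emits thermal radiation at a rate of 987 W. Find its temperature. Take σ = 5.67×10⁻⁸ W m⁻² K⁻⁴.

From P = εσAT⁴, T = (P / εσA)^(1/4) = (987 / (0.26 × 5.67×10⁻⁸ × 0.0139))^(1/4).
T = (4.82×10^12)^(1/4) = 1480 K.

T ≈ 1480 K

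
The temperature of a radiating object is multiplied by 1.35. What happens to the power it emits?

factor ≈ 3.32

P ∝ T⁴, so the power scales as (1.35)⁴ = 3.32.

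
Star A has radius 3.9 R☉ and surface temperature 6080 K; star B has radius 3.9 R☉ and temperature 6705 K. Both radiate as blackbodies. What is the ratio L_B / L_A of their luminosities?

L = 4πR²σT⁴ ∝ R²T⁴, so L_B/L_A = (3.9/3.9)² × (6705/6080)⁴ = 1.00 × 1.48 = 1.48.

L_B/L_A ≈ 1.48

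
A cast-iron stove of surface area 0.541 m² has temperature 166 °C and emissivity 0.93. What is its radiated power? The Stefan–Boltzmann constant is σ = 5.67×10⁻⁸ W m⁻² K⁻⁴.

166 °C = 439 K.
P = εσAT⁴ = 0.93 × 5.67×10⁻⁸ × 0.541 × (439)⁴ = 0.93 × 5.67×10⁻⁸ × 0.541 × 3.71×10^10.
P = 1060 W.

P ≈ 1060 W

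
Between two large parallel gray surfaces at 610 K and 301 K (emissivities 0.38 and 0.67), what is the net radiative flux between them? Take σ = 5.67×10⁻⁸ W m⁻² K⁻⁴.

For two large parallel gray plates, q = σ(T₁⁴ − T₂⁴) / (1/ε₁ + 1/ε₂ − 1).
1/ε₁ + 1/ε₂ − 1 = 1/0.38 + 1/0.67 − 1 = 3.124.
T₁⁴ − T₂⁴ = 1.38×10^11 − 8.21×10^9 = 1.30×10^11 K⁴.
q = 5.67×10⁻⁸ × 1.30×10^11 / 3.124 = 2360 W/m².

q ≈ 2360 W/m²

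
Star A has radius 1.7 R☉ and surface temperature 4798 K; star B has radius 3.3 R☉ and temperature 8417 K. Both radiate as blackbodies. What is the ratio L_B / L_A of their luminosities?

L = 4πR²σT⁴ ∝ R²T⁴, so L_B/L_A = (3.3/1.7)² × (8417/4798)⁴ = 3.77 × 9.47 = 35.7.

L_B/L_A ≈ 35.7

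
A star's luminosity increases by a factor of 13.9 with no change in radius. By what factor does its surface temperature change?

factor ≈ 1.93

P ∝ T⁴ ⇒ T ∝ P^(1/4), so T scales by (13.9)^(1/4) = 1.93.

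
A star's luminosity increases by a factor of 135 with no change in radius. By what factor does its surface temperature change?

factor ≈ 3.41

P ∝ T⁴ ⇒ T ∝ P^(1/4), so T scales by (135)^(1/4) = 3.41.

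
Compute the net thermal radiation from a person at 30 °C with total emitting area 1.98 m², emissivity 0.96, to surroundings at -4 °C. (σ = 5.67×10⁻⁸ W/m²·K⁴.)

Convert: 30 °C = 303 K; -4 °C = 269 K.
Q = εσA(T⁴ − T_s⁴). T⁴ − T_s⁴ = (303)⁴ − (269)⁴ = 8.43×10^9 − 5.24×10^9 = 3.19×10^9 K⁴.
Q = 0.96 × 5.67×10⁻⁸ × 1.98 × 3.19×10^9 = 344 W.

Q ≈ 344 W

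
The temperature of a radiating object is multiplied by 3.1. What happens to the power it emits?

P ∝ T⁴, so the power scales as (3.1)⁴ = 92.4.

factor ≈ 92.4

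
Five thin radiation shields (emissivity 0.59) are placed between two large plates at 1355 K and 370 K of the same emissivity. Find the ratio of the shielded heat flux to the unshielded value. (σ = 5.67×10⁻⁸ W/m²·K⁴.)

With N identical shields there are N+1 = 6 gaps in series, each with the same radiative resistance, so the flux falls to 1/(N+1) of its unshielded value.

ratio ≈ 0.167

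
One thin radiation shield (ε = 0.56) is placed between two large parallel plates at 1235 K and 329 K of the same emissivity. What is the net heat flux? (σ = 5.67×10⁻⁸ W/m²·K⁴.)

Each of the 2 gaps contributes resistance (2/ε − 1) = 2/0.56 − 1 = 2.571; total = 5.143.
q = σ(T₁⁴ − T₂⁴) / 5.143 = 5.67×10⁻⁸ × 2.31×10^12 / 5.143 = 25500 W/m².

q ≈ 25500 W/m²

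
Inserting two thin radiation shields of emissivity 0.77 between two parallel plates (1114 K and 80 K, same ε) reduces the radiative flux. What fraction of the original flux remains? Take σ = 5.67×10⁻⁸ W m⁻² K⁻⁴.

With N identical shields there are N+1 = 3 gaps in series, each with the same radiative resistance, so the flux falls to 1/(N+1) of its unshielded value.

ratio ≈ 0.333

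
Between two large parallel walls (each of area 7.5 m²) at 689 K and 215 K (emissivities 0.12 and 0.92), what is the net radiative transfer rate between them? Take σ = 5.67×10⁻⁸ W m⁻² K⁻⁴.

Q ≈ 11300 W

For two large parallel gray plates, q = σ(T₁⁴ − T₂⁴) / (1/ε₁ + 1/ε₂ − 1).
1/ε₁ + 1/ε₂ − 1 = 1/0.12 + 1/0.92 − 1 = 8.420.
T₁⁴ − T₂⁴ = 2.25×10^11 − 2.14×10^9 = 2.23×10^11 K⁴.
q = 5.67×10⁻⁸ × 2.23×10^11 / 8.420 = 1500 W/m².
Q = q·A = 1500 × 7.5 = 11300 W.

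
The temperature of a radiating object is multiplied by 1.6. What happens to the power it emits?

P ∝ T⁴, so the power scales as (1.6)⁴ = 6.55.

factor ≈ 6.55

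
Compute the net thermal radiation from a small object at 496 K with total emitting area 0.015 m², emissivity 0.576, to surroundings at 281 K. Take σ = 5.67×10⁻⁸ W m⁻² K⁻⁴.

Q = εσA(T⁴ − T_s⁴). T⁴ − T_s⁴ = (496)⁴ − (281)⁴ = 6.05×10^10 − 6.23×10^9 = 5.43×10^10 K⁴.
Q = 0.576 × 5.67×10⁻⁸ × 0.0150 × 5.43×10^10 = 26.6 W.

Q ≈ 26.6 W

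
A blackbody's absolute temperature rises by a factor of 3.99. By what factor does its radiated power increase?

P ∝ T⁴, so the power scales as (3.99)⁴ = 253.

factor ≈ 253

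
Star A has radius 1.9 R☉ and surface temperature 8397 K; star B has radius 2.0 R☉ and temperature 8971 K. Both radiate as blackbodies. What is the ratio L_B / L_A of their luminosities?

L = 4πR²σT⁴ ∝ R²T⁴, so L_B/L_A = (2.0/1.9)² × (8971/8397)⁴ = 1.11 × 1.30 = 1.44.

L_B/L_A ≈ 1.44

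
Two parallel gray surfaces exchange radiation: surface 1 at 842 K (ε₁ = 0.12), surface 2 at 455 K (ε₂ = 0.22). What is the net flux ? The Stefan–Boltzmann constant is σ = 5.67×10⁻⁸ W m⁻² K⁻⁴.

For two large parallel gray plates, q = σ(T₁⁴ − T₂⁴) / (1/ε₁ + 1/ε₂ − 1).
1/ε₁ + 1/ε₂ − 1 = 1/0.12 + 1/0.22 − 1 = 11.88.
T₁⁴ − T₂⁴ = 5.03×10^11 − 4.29×10^10 = 4.60×10^11 K⁴.
q = 5.67×10⁻⁸ × 4.60×10^11 / 11.88 = 2190 W/m².

q ≈ 2190 W/m²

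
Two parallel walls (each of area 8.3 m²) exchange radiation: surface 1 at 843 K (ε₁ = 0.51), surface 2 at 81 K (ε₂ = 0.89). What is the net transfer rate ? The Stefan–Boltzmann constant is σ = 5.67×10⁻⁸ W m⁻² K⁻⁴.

For two large parallel gray plates, q = σ(T₁⁴ − T₂⁴) / (1/ε₁ + 1/ε₂ − 1).
1/ε₁ + 1/ε₂ − 1 = 1/0.51 + 1/0.89 − 1 = 2.084.
T₁⁴ − T₂⁴ = 5.05×10^11 − 4.30×10^7 = 5.05×10^11 K⁴.
q = 5.67×10⁻⁸ × 5.05×10^11 / 2.084 = 13700 W/m².
Q = q·A = 13700 × 8.3 = 1.14×10^5 W.

Q ≈ 1.14×10^5 W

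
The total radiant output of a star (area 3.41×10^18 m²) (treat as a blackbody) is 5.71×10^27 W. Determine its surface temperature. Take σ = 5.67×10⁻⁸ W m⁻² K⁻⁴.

From P = σAT⁴, T = (P / σA)^(1/4) = (5.71×10^27 / (5.67×10⁻⁸ × 3.41×10^18))^(1/4).
T = (2.95×10^16)^(1/4) = 13100 K.

T ≈ 13100 K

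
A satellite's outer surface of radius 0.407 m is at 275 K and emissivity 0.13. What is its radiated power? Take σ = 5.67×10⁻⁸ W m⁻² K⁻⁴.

P ≈ 87.8 W

A = 4πr² = 4π × (0.407)² = 2.08 m².
Stefan–Boltzmann: P = εσAT⁴ = 0.13 × 5.67×10⁻⁸ × 2.08 × (275)⁴ = 0.13 × 5.67×10⁻⁸ × 2.08 × 5.72×10^9.
P = 87.8 W.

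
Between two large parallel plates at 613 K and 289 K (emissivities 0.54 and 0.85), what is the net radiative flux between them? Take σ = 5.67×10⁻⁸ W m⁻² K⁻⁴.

q ≈ 3750 W/m²

For two large parallel gray plates, q = σ(T₁⁴ − T₂⁴) / (1/ε₁ + 1/ε₂ − 1).
1/ε₁ + 1/ε₂ − 1 = 1/0.54 + 1/0.85 − 1 = 2.028.
T₁⁴ − T₂⁴ = 1.41×10^11 − 6.98×10^9 = 1.34×10^11 K⁴.
q = 5.67×10⁻⁸ × 1.34×10^11 / 2.028 = 3750 W/m².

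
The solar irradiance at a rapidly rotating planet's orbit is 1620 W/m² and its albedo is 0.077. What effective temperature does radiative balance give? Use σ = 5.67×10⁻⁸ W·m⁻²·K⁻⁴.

Power absorbed = (1−a)S·πR²; power emitted = 4πR²σT⁴. Equating and cancelling πR²:
T = ((1−a)S / 4σ)^(1/4) = (1500 / (4 × 5.67×10⁻⁸))^(1/4) = (6.59×10^9)^(1/4).
T = 285 K.

T ≈ 285 K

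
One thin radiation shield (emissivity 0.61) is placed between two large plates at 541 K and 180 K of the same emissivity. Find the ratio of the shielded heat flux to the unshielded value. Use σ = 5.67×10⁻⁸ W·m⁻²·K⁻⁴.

ratio ≈ 0.500

With N identical shields there are N+1 = 2 gaps in series, each with the same radiative resistance, so the flux falls to 1/(N+1) of its unshielded value.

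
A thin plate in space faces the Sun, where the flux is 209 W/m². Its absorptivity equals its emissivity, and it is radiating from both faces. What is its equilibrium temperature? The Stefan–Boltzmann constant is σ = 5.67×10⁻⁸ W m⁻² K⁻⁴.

T ≈ 207 K

Absorbed flux αS = emitted flux 2εσT⁴ per unit area; with α = ε this gives T = (S/2σ)^(1/4).
T = (209 / (2 × 5.67×10⁻⁸))^(1/4) = (1.84×10^9)^(1/4).
T = 207 K.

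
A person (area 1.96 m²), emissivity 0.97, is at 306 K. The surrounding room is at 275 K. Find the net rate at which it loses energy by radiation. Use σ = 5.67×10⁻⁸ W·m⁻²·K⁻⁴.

Q = εσA(T⁴ − T_s⁴). T⁴ − T_s⁴ = (306)⁴ − (275)⁴ = 8.77×10^9 − 5.72×10^9 = 3.05×10^9 K⁴.
Q = 0.97 × 5.67×10⁻⁸ × 1.96 × 3.05×10^9 = 329 W.

Q ≈ 329 W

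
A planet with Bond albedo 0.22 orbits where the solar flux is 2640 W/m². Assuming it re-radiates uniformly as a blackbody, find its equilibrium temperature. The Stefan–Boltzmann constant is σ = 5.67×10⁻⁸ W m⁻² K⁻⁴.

Power absorbed = (1−a)S·πR²; power emitted = 4πR²σT⁴. Equating and cancelling πR²:
T = ((1−a)S / 4σ)^(1/4) = (2060 / (4 × 5.67×10⁻⁸))^(1/4) = (9.08×10^9)^(1/4).
T = 309 K.

T ≈ 309 K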